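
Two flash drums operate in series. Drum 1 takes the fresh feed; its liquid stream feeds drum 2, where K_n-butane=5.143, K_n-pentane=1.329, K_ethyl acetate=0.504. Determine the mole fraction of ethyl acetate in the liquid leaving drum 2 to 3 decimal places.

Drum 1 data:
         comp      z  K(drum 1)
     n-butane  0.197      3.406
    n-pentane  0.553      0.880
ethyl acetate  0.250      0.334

x_ethyl acetate (drum 2) = 0.521

Drum 1:
Let ψ₁ = V/F and solve Σ zᵢ(Kᵢ−1)/(1+ψ₁(Kᵢ−1)) = 0.
Feasibility: ΣzᵢKᵢ = 1.241, Σzᵢ/Kᵢ = 1.435 — both > 1, two phases present.
Newton iteration, ψ₁⁰ = 0.68:
  ψ₁ = 0.680: g = -0.1968, g' = -0.544 → ψ₁ = 0.318
  ψ₁ = 0.318: g = -0.0119, g' = -0.553 → ψ₁ = 0.297
Converged at ψ₁ = 0.297.
Drum-1 compositions:
  n-butane: x = 0.115, y = 0.391
  n-pentane: x = 0.573, y = 0.505
  ethyl acetate: x = 0.312, y = 0.104
Drum-2 feed = drum-1 liquid: z₂ = (0.1149, 0.5734, 0.3117).
Drum 2:
Newton iteration, ψ₂⁰ = 0.44:
  ψ₂ = 0.440: g = 0.1357, g' = -0.420 → ψ₂ = 0.763
  ψ₂ = 0.763: g = 0.0165, g' = -0.352 → ψ₂ = 0.810
  ψ₂ = 0.810: g = -0.0001, g' = -0.357 → ψ₂ = 0.809
Converged at ψ₂ = 0.809.
  n-butane: x = 0.026, y = 0.136
  n-pentane: x = 0.453, y = 0.602
  ethyl acetate: x = 0.521, y = 0.262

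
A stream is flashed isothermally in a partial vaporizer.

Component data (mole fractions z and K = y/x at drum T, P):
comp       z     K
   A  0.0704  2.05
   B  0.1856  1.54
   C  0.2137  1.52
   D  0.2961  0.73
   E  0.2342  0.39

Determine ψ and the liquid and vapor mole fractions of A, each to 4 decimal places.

Rachford–Rice: g(ψ) = Σ zᵢ(Kᵢ−1)/(1+ψ(Kᵢ−1)) = 0.
Feasibility: ΣzᵢKᵢ = 1.0625, Σzᵢ/Kᵢ = 1.3016 — both > 1, two phases present.
Newton iteration, ψ⁰ = 0.5:
  ψ = 0.5000: g = -0.08240, g' = -0.3126 → ψ = 0.2364
  ψ = 0.2364: g = -0.00528, g' = -0.2818 → ψ = 0.2177
Converged at ψ = 0.2177.
Compositions from xᵢ = zᵢ/(1+ψ(Kᵢ−1)), yᵢ = Kᵢxᵢ:
  A: x = 0.0573, y = 0.1175
  B: x = 0.1661, y = 0.2558
  C: x = 0.1920, y = 0.2918
  D: x = 0.3146, y = 0.2297
  E: x = 0.2701, y = 0.1053

ψ = 0.2177, x_A = 0.0573, y_A = 0.1175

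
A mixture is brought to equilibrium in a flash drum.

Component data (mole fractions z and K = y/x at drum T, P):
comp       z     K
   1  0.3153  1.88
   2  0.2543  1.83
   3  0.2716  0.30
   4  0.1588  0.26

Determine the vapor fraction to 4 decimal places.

ψ = 0.2949

Let ψ = V/F and solve Σ zᵢ(Kᵢ−1)/(1+ψ(Kᵢ−1)) = 0.
g(0) = ΣzᵢKᵢ − 1 = 0.1809 and g(1) = 1 − Σzᵢ/Kᵢ = -0.8228, so a root lies in (0, 1).
Iterate (Newton) starting at ψ = 0.7:
  ψ = 0.7000: g = -0.31138, g' = -1.0496 → ψ = 0.4033
  ψ = 0.4033: g = -0.06950, g' = -0.6664 → ψ = 0.2990
  ψ = 0.2990: g = -0.00260, g' = -0.6218 → ψ = 0.2949
Converged at ψ = 0.2949.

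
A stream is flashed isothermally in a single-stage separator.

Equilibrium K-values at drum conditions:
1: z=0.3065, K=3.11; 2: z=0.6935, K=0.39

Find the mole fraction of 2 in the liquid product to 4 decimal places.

Material balance + equilibrium reduce to Σ zᵢ(Kᵢ−1)/(1+ψ(Kᵢ−1)) = 0.
g(0) = ΣzᵢKᵢ − 1 = 0.2237 and g(1) = 1 − Σzᵢ/Kᵢ = -0.8768, so a root lies in (0, 1).
Newton iteration, ψ⁰ = 0.5:
  ψ = 0.5000: g = -0.29398, g' = -0.8574 → ψ = 0.1571
  ψ = 0.1571: g = 0.01783, g' = -1.0853 → ψ = 0.1735
  ψ = 0.1735: g = 0.00026, g' = -1.0539 → ψ = 0.1738
Converged at ψ = 0.1738.
Compositions from xᵢ = zᵢ/(1+ψ(Kᵢ−1)), yᵢ = Kᵢxᵢ:
  1: x = 0.2243, y = 0.6975
  2: x = 0.7757, y = 0.3025

x_2 = 0.7757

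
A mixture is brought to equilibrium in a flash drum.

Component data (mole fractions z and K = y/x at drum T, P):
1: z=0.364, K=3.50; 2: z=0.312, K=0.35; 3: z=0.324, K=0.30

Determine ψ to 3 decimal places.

ψ = 0.284

Material balance + equilibrium reduce to Σ zᵢ(Kᵢ−1)/(1+ψ(Kᵢ−1)) = 0.
Check two-phase: ΣzᵢKᵢ = 1.480 > 1 and Σzᵢ/Kᵢ = 2.075 > 1, so g(0) = 0.480 > 0 and g(1) = -1.075 < 0.
Iterate (Newton) starting at ψ = 0.34:
  ψ = 0.340: g = -0.0661, g' = -1.155 → ψ = 0.283
  ψ = 0.283: g = 0.0018, g' = -1.225 → ψ = 0.284
Converged at ψ = 0.284.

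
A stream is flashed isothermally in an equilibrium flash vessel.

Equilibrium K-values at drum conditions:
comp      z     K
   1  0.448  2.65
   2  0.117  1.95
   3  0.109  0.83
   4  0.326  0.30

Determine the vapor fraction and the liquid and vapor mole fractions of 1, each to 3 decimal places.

ψ = 0.634, x_1 = 0.219, y_1 = 0.580

Rachford–Rice: g(ψ) = Σ zᵢ(Kᵢ−1)/(1+ψ(Kᵢ−1)) = 0.
g(0) = ΣzᵢKᵢ − 1 = 0.604 and g(1) = 1 − Σzᵢ/Kᵢ = -0.447, so a root lies in (0, 1).
Newton–Raphson from ψ = 0.43:
  ψ = 0.430: g = 0.1649, g' = -0.801 → ψ = 0.636
  ψ = 0.636: g = -0.0019, g' = -0.854 → ψ = 0.634
Converged at ψ = 0.634.
Compositions from xᵢ = zᵢ/(1+ψ(Kᵢ−1)), yᵢ = Kᵢxᵢ:
  1: x = 0.219, y = 0.580
  2: x = 0.073, y = 0.142
  3: x = 0.122, y = 0.101
  4: x = 0.586, y = 0.176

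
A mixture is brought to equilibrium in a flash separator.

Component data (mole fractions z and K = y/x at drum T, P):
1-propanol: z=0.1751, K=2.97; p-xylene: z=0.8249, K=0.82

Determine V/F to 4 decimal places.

V/F = 0.5540

Material balance + equilibrium reduce to Σ zᵢ(Kᵢ−1)/(1+V/F(Kᵢ−1)) = 0.
Check two-phase: ΣzᵢKᵢ = 1.1965 > 1 and Σzᵢ/Kᵢ = 1.0649 > 1, so g(0) = 0.1965 > 0 and g(1) = -0.0649 < 0.
Newton–Raphson from V/F = 0.6:
  V/F = 0.6000: g = -0.00837, g' = -0.1763 → V/F = 0.5525
  V/F = 0.5525: g = 0.00029, g' = -0.1888 → V/F = 0.5540
Converged at V/F = 0.5540.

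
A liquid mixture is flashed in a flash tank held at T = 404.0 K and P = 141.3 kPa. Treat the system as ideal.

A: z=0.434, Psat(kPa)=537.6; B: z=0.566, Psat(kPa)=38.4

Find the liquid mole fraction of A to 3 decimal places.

x_A = 0.206

Raoult's law: Kᵢ = Pᵢˢᵃᵗ/P = Pᵢˢᵃᵗ/141.3.
  K_A = 537.6/141.3 = 3.80467, K_B = 38.4/141.3 = 0.27176
Rachford–Rice: g(β) = Σ zᵢ(Kᵢ−1)/(1+β(Kᵢ−1)) = 0.
g(0) = ΣzᵢKᵢ − 1 = 0.805 and g(1) = 1 − Σzᵢ/Kᵢ = -1.197, so a root lies in (0, 1).
Iterate (Newton) starting at β = 0.54:
  β = 0.540: g = -0.1952, g' = -1.355 → β = 0.396
  β = 0.396: g = -0.0024, g' = -1.359 → β = 0.394
Converged at β = 0.394.
Compositions from xᵢ = zᵢ/(1+β(Kᵢ−1)), yᵢ = Kᵢxᵢ:
  A: x = 0.206, y = 0.784
  B: x = 0.794, y = 0.216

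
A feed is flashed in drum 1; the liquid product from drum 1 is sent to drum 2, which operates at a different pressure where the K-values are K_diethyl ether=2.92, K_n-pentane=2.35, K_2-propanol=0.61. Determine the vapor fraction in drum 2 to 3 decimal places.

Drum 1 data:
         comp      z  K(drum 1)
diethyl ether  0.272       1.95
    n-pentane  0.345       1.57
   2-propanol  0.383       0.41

V/F (drum 2) = 0.797

Drum 1:
Newton–Raphson from ψ₁ = 0.5:
  ψ₁ = 0.500: g = 0.0077, g' = -0.449 → ψ₁ = 0.517
Converged at ψ₁ = 0.517.
Drum-1 compositions:
  diethyl ether: x = 0.182, y = 0.356
  n-pentane: x = 0.266, y = 0.418
  2-propanol: x = 0.551, y = 0.226
Drum-2 feed = drum-1 liquid: z₂ = (0.1824, 0.2665, 0.5511).
Drum 2:
Newton iteration, ψ₂⁰ = 0.41:
  ψ₂ = 0.410: g = 0.1717, g' = -0.531 → ψ₂ = 0.734
  ψ₂ = 0.734: g = 0.0251, g' = -0.403 → ψ₂ = 0.796
  ψ₂ = 0.796: g = 0.0003, g' = -0.394 → ψ₂ = 0.797
Converged at ψ₂ = 0.797.
  diethyl ether: x = 0.072, y = 0.211
  n-pentane: x = 0.128, y = 0.302
  2-propanol: x = 0.799, y = 0.488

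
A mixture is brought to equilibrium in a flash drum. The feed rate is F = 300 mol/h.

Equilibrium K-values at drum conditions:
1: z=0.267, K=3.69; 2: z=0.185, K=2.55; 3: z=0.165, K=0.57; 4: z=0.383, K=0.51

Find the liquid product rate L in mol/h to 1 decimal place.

L = 90.2 mol/h

Newton–Raphson from ψ = 0.5:
  ψ = 0.500: g = 0.1289, g' = -0.703 → ψ = 0.683
  ψ = 0.683: g = 0.0097, g' = -0.614 → ψ = 0.699
Converged at ψ = 0.699.
Then V = ψ·F = 0.6992·300 = 209.8 mol/h and L = F − V = 90.2 mol/h.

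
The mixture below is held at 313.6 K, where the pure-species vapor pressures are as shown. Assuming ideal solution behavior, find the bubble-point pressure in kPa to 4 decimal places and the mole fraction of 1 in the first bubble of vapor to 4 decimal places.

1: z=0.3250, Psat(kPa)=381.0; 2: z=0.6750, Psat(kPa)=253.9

Pbub = 295.2075 kPa, y_1 = 0.4195

At the bubble point ψ → 0, so ΣzᵢKᵢ = 1 with Kᵢ = Pᵢˢᵃᵗ/P ⇒ P = ΣzᵢPᵢˢᵃᵗ.
P = 0.3250·381.0 + 0.6750·253.9 = 295.2075 kPa
yᵢ = zᵢPᵢˢᵃᵗ/P ⇒ y_1 = 0.3250·381.0/295.2075 = 0.4195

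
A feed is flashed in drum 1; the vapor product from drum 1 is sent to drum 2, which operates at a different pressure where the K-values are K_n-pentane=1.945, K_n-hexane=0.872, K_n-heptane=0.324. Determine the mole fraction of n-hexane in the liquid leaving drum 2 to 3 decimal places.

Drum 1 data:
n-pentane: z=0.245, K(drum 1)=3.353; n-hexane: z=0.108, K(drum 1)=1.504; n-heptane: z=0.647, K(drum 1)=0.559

x_n-hexane (drum 2) = 0.138

Drum 1:
Rachford–Rice: g(ψ₁) = Σ zᵢ(Kᵢ−1)/(1+ψ₁(Kᵢ−1)) = 0.
Check two-phase: ΣzᵢKᵢ = 1.346 > 1 and Σzᵢ/Kᵢ = 1.302 > 1, so g(0) = 0.346 > 0 and g(1) = -0.302 < 0.
Newton–Raphson from ψ₁ = 0.41:
  ψ₁ = 0.410: g = -0.0098, g' = -0.558 → ψ₁ = 0.392
  ψ₁ = 0.392: g = 0.0001, g' = -0.570 → ψ₁ = 0.393
Converged at ψ₁ = 0.393.
Drum-1 compositions:
  n-pentane: x = 0.127, y = 0.427
  n-hexane: x = 0.090, y = 0.136
  n-heptane: x = 0.782, y = 0.437
Drum-2 feed = drum-1 vapor: z₂ = (0.4270, 0.1356, 0.4374).
Drum 2:
Newton–Raphson from ψ₂ = 0.5:
  ψ₂ = 0.500: g = -0.1912, g' = -0.635 → ψ₂ = 0.199
  ψ₂ = 0.199: g = -0.0197, g' = -0.539 → ψ₂ = 0.162
Converged at ψ₂ = 0.162.
  n-pentane: x = 0.370, y = 0.720
  n-hexane: x = 0.138, y = 0.121
  n-heptane: x = 0.491, y = 0.159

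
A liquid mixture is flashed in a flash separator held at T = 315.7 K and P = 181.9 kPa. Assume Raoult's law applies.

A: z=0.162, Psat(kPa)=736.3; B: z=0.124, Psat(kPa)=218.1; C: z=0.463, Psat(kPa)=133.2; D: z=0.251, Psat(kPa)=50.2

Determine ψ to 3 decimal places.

Raoult's law: Kᵢ = Pᵢˢᵃᵗ/P = Pᵢˢᵃᵗ/181.9.
  K_A = 736.3/181.9 = 4.04783, K_B = 218.1/181.9 = 1.19901, K_C = 133.2/181.9 = 0.73227, K_D = 50.2/181.9 = 0.27598
Rachford–Rice: g(ψ) = Σ zᵢ(Kᵢ−1)/(1+ψ(Kᵢ−1)) = 0.
g(0) = ΣzᵢKᵢ − 1 = 0.213 and g(1) = 1 − Σzᵢ/Kᵢ = -0.685, so a root lies in (0, 1).
Iterate (Newton) starting at ψ = 0.5:
  ψ = 0.500: g = -0.2099, g' = -0.608 → ψ = 0.155
  ψ = 0.155: g = 0.0255, g' = -0.903 → ψ = 0.183
  ψ = 0.183: g = 0.0010, g' = -0.836 → ψ = 0.184
Converged at ψ = 0.184.

ψ = 0.184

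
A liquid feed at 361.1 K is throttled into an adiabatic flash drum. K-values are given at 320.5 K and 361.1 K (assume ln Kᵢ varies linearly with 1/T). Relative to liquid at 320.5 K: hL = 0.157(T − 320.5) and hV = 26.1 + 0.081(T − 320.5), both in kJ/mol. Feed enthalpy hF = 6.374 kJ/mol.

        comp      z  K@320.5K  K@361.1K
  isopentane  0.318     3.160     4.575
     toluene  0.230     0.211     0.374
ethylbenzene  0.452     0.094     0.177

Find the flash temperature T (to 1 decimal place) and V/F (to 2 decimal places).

Adiabatic flash: solve Rachford–Rice at each trial T, then check hF = ψ·hV(T) + (1−ψ)·hL(T).
  T = 320.5 K: K = (3.160, 0.211, 0.094), RR gives ψ = 0.051, H_out = 1.335 kJ/mol
  T = 361.1 K: K = (4.575, 0.374, 0.177), RR gives ψ = 0.228, H_out = 11.627 kJ/mol
  T = 340.8 K: K = (3.844, 0.286, 0.131), RR gives ψ = 0.149, H_out = 6.852 kJ/mol
  T = 330.6 K: K = (3.494, 0.247, 0.112), RR gives ψ = 0.104, H_out = 4.211 kJ/mol
  T = 335.7 K: K = (3.668, 0.266, 0.121), RR gives ψ = 0.127, H_out = 5.559 kJ/mol
  T = 338.2 K: K = (3.754, 0.275, 0.126), RR gives ψ = 0.138, H_out = 6.199 kJ/mol
  T = 339.5 K: K = (3.799, 0.281, 0.129), RR gives ψ = 0.144, H_out = 6.527 kJ/mol
Linear interpolation between T = 338.2 (H_out = 6.199) and T = 339.5 (H_out = 6.527) on hF = 6.374 gives T ≈ 338.9 K, at which ψ = 0.14.

T = 338.9 K, V/F = 0.14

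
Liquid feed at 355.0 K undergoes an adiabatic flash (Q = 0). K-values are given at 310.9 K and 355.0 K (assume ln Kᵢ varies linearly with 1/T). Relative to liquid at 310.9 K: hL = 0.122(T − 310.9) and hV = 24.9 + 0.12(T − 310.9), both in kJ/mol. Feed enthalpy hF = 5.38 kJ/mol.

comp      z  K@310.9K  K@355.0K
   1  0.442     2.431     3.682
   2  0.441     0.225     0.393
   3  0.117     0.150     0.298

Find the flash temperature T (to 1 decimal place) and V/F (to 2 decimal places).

Adiabatic flash: solve Rachford–Rice at each trial T, then check hF = ψ·hV(T) + (1−ψ)·hL(T).
  T = 310.9 K: K = (2.431, 0.225, 0.150), RR gives ψ = 0.169, H_out = 4.206 kJ/mol
  T = 355.0 K: K = (3.682, 0.393, 0.298), RR gives ψ = 0.496, H_out = 17.680 kJ/mol
  T = 332.9 K: K = (3.032, 0.303, 0.216), RR gives ψ = 0.343, H_out = 11.201 kJ/mol
  T = 321.9 K: K = (2.725, 0.262, 0.181), RR gives ψ = 0.262, H_out = 7.858 kJ/mol
  T = 316.4 K: K = (2.576, 0.243, 0.165), RR gives ψ = 0.218, H_out = 6.085 kJ/mol
  T = 313.6 K: K = (2.502, 0.234, 0.157), RR gives ψ = 0.193, H_out = 5.144 kJ/mol
  T = 315.0 K: K = (2.539, 0.239, 0.161), RR gives ψ = 0.206, H_out = 5.619 kJ/mol
Linear interpolation between T = 313.6 (H_out = 5.144) and T = 315.0 (H_out = 5.619) on hF = 5.38 gives T ≈ 314.3 K, at which ψ = 0.20.

T = 314.3 K, V/F = 0.20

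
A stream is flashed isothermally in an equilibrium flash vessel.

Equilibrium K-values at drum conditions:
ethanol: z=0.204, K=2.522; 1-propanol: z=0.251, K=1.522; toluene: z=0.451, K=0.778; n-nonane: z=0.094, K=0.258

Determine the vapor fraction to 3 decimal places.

ψ = 0.656

Rachford–Rice: g(ψ) = Σ zᵢ(Kᵢ−1)/(1+ψ(Kᵢ−1)) = 0.
Feasibility: ΣzᵢKᵢ = 1.272, Σzᵢ/Kᵢ = 1.190 — both > 1, two phases present.
Newton–Raphson from ψ = 0.5:
  ψ = 0.500: g = 0.0567, g' = -0.354 → ψ = 0.660
  ψ = 0.660: g = -0.0017, g' = -0.385 → ψ = 0.656
Converged at ψ = 0.656.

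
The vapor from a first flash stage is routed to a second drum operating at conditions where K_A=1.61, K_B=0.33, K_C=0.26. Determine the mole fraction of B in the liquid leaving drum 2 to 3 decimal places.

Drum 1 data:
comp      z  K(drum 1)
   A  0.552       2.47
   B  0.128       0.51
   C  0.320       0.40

Drum 1:
Let ψ₁ = V/F and solve Σ zᵢ(Kᵢ−1)/(1+ψ₁(Kᵢ−1)) = 0.
Check two-phase: ΣzᵢKᵢ = 1.557 > 1 and Σzᵢ/Kᵢ = 1.274 > 1, so g(0) = 0.557 > 0 and g(1) = -0.274 < 0.
Iterate (Newton) starting at ψ₁ = 0.61:
  ψ₁ = 0.610: g = 0.0355, g' = -0.681 → ψ₁ = 0.662
Converged at ψ₁ = 0.662.
Drum-1 compositions:
  A: x = 0.280, y = 0.691
  B: x = 0.189, y = 0.097
  C: x = 0.531, y = 0.212
Drum-2 feed = drum-1 vapor: z₂ = (0.6911, 0.0966, 0.2123).
Drum 2:
Rachford–Rice: g(ψ₂) = Σ zᵢ(Kᵢ−1)/(1+ψ₂(Kᵢ−1)) = 0.
Feasibility: ΣzᵢKᵢ = 1.200, Σzᵢ/Kᵢ = 1.539 — both > 1, two phases present.
Newton iteration, ψ₂⁰ = 0.63:
  ψ₂ = 0.630: g = -0.1018, g' = -0.672 → ψ₂ = 0.479
  ψ₂ = 0.479: g = -0.0122, g' = -0.527 → ψ₂ = 0.455
Converged at ψ₂ = 0.455.
  A: x = 0.541, y = 0.871
  B: x = 0.139, y = 0.046
  C: x = 0.320, y = 0.083

x_B (drum 2) = 0.139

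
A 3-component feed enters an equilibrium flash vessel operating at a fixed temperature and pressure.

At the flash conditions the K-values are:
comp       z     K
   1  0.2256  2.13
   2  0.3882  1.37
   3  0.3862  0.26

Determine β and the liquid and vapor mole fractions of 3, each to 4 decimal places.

Rachford–Rice: g(β) = Σ zᵢ(Kᵢ−1)/(1+β(Kᵢ−1)) = 0.
g(0) = ΣzᵢKᵢ − 1 = 0.1128 and g(1) = 1 − Σzᵢ/Kᵢ = -0.8747, so a root lies in (0, 1).
Newton iteration, β⁰ = 0.5:
  β = 0.5000: g = -0.16953, g' = -0.6883 → β = 0.2537
  β = 0.2537: g = -0.02241, g' = -0.5390 → β = 0.2121
  β = 0.2121: g = -0.00019, g' = -0.5307 → β = 0.2118
Converged at β = 0.2118.
Compositions from xᵢ = zᵢ/(1+β(Kᵢ−1)), yᵢ = Kᵢxᵢ:
  1: x = 0.1820, y = 0.3877
  2: x = 0.3600, y = 0.4932
  3: x = 0.4580, y = 0.1191

β = 0.2118, x_3 = 0.4580, y_3 = 0.1191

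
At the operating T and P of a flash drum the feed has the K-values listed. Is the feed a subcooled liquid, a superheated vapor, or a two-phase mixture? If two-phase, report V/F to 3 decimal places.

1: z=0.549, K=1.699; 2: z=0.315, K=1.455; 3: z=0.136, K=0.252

ΣzᵢKᵢ = 1.425; Σzᵢ/Kᵢ = 1.079.
Both exceed 1, so a two-phase solution exists.
Let ψ = V/F and solve Σ zᵢ(Kᵢ−1)/(1+ψ(Kᵢ−1)) = 0.
Newton–Raphson from ψ = 0.5:
  ψ = 0.500: g = 0.2386, g' = -0.385 → ψ = 1.000
  ψ = 1.000: g = -0.0793, g' = -1.322 → ψ = 0.940
  ψ = 0.940: g = -0.0107, g' = -0.993 → ψ = 0.929
Converged at ψ = 0.929.

two-phase, V/F = 0.929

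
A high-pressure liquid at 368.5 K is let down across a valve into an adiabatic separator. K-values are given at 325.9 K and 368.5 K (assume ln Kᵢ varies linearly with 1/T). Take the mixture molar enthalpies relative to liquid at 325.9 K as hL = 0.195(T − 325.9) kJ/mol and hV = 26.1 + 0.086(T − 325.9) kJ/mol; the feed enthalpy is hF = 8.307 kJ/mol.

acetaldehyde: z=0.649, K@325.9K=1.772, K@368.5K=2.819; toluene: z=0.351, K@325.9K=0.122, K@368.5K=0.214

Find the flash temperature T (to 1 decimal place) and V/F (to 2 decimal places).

T = 327.6 K, V/F = 0.31

Adiabatic flash: solve Rachford–Rice at each trial T, then check hF = ψ·hV(T) + (1−ψ)·hL(T).
  T = 325.9 K: K = (1.772, 0.122), RR gives ψ = 0.285, H_out = 7.426 kJ/mol
  T = 368.5 K: K = (2.819, 0.214), RR gives ψ = 0.633, H_out = 21.883 kJ/mol
  T = 347.2 K: K = (2.267, 0.164), RR gives ψ = 0.500, H_out = 16.035 kJ/mol
  T = 336.5 K: K = (2.011, 0.142), RR gives ψ = 0.409, H_out = 12.279 kJ/mol
  T = 331.2 K: K = (1.890, 0.132), RR gives ψ = 0.353, H_out = 10.044 kJ/mol
  T = 328.5 K: K = (1.829, 0.127), RR gives ψ = 0.320, H_out = 8.767 kJ/mol
  T = 327.2 K: K = (1.801, 0.124), RR gives ψ = 0.303, H_out = 8.111 kJ/mol
Linear interpolation between T = 327.2 (H_out = 8.111) and T = 328.5 (H_out = 8.767) on hF = 8.307 gives T ≈ 327.6 K, at which ψ = 0.31.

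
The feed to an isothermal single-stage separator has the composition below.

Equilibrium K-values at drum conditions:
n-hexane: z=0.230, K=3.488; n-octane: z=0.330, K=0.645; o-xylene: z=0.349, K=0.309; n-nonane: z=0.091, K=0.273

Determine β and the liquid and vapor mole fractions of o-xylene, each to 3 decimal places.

β = 0.105, x_o-xylene = 0.376, y_o-xylene = 0.116

Let β = V/F and solve Σ zᵢ(Kᵢ−1)/(1+β(Kᵢ−1)) = 0.
Check two-phase: ΣzᵢKᵢ = 1.148 > 1 and Σzᵢ/Kᵢ = 2.040 > 1, so g(0) = 0.148 > 0 and g(1) = -1.040 < 0.
Iterate (Newton) starting at β = 0.36:
  β = 0.360: g = -0.2431, g' = -0.834 → β = 0.069
  β = 0.069: g = 0.0459, g' = -1.319 → β = 0.103
  β = 0.103: g = 0.0022, g' = -1.195 → β = 0.105
Converged at β = 0.105.
Compositions from xᵢ = zᵢ/(1+β(Kᵢ−1)), yᵢ = Kᵢxᵢ:
  n-hexane: x = 0.182, y = 0.636
  n-octane: x = 0.343, y = 0.221
  o-xylene: x = 0.376, y = 0.116
  n-nonane: x = 0.099, y = 0.027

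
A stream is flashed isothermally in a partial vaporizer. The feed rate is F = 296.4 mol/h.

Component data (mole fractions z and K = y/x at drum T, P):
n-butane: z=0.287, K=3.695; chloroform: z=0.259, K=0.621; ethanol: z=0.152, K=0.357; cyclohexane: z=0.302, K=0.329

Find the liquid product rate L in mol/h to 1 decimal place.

L = 224.0 mol/h

Newton–Raphson from ψ = 0.5:
  ψ = 0.500: g = -0.2406, g' = -0.879 → ψ = 0.226
  ψ = 0.226: g = 0.0197, g' = -1.124 → ψ = 0.244
Converged at ψ = 0.244.
Then V = ψ·F = 0.2442·296.4 = 72.4 mol/h and L = F − V = 224.0 mol/h.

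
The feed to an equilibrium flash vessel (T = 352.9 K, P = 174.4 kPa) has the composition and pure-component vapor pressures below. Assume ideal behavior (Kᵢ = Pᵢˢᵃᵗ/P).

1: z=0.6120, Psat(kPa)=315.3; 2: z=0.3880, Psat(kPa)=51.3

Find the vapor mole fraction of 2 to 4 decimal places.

Raoult's law: Kᵢ = Pᵢˢᵃᵗ/P = Pᵢˢᵃᵗ/174.4.
  K_1 = 315.3/174.4 = 1.807913, K_2 = 51.3/174.4 = 0.294151
Material balance + equilibrium reduce to Σ zᵢ(Kᵢ−1)/(1+ψ(Kᵢ−1)) = 0.
g(0) = ΣzᵢKᵢ − 1 = 0.2206 and g(1) = 1 − Σzᵢ/Kᵢ = -0.6576, so a root lies in (0, 1).
Binary case is linear: z₁(K₁−1)(1+ψ(K₂−1)) + z₂(K₂−1)(1+ψ(K₁−1)) = 0
⇒ ψ = [z₁(K₁−1)+z₂(K₂−1)] / [−(K₁−1)(K₂−1)] = 0.22057/0.57026 = 0.3868
Compositions from xᵢ = zᵢ/(1+ψ(Kᵢ−1)), yᵢ = Kᵢxᵢ:
  1: x = 0.4663, y = 0.8430
  2: x = 0.5337, y = 0.1570

y_2 = 0.1570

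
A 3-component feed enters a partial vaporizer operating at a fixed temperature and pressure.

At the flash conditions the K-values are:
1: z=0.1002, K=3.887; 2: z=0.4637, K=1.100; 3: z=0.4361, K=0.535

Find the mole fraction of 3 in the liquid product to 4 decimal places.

Rachford–Rice: g(ψ) = Σ zᵢ(Kᵢ−1)/(1+ψ(Kᵢ−1)) = 0.
Feasibility: ΣzᵢKᵢ = 1.1329, Σzᵢ/Kᵢ = 1.2625 — both > 1, two phases present.
Newton iteration, ψ⁰ = 0.5:
  ψ = 0.5000: g = -0.10167, g' = -0.3042 → ψ = 0.1657
  ψ = 0.1657: g = 0.02155, g' = -0.4972 → ψ = 0.2091
  ψ = 0.2091: g = 0.00119, g' = -0.4449 → ψ = 0.2117
Converged at ψ = 0.2118.
Compositions from xᵢ = zᵢ/(1+ψ(Kᵢ−1)), yᵢ = Kᵢxᵢ:
  1: x = 0.0622, y = 0.2417
  2: x = 0.4541, y = 0.4995
  3: x = 0.4837, y = 0.2588

x_3 = 0.4837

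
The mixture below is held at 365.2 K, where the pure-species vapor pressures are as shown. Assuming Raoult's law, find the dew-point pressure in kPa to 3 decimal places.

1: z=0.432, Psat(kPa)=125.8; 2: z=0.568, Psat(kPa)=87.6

At the dew point ψ → 1, so Σzᵢ/Kᵢ = 1 with Kᵢ = Pᵢˢᵃᵗ/P ⇒ 1/P = Σzᵢ/Pᵢˢᵃᵗ.
1/P = 0.432/125.8 + 0.568/87.6 = 0.009918 ⇒ P = 100.826 kPa

Pdew = 100.826 kPa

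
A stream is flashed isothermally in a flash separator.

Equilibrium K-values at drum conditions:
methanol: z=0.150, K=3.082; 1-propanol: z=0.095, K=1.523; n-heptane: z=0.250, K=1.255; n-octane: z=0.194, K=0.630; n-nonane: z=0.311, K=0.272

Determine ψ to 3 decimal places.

Material balance + equilibrium reduce to Σ zᵢ(Kᵢ−1)/(1+ψ(Kᵢ−1)) = 0.
Check two-phase: ΣzᵢKᵢ = 1.128 > 1 and Σzᵢ/Kᵢ = 1.762 > 1, so g(0) = 0.128 > 0 and g(1) = -0.762 < 0.
Newton–Raphson from ψ = 0.62:
  ψ = 0.620: g = -0.2769, g' = -0.743 → ψ = 0.247
  ψ = 0.247: g = -0.0450, g' = -0.595 → ψ = 0.172
  ψ = 0.172: g = 0.0013, g' = -0.635 → ψ = 0.174
Converged at ψ = 0.174.

ψ = 0.174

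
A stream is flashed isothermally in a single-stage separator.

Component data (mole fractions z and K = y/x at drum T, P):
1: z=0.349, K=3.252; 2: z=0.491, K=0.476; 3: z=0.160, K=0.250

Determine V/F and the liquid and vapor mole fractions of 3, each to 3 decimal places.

V/F = 0.309, x_3 = 0.208, y_3 = 0.052

Newton iteration, V/F⁰ = 0.46:
  V/F = 0.460: g = -0.1362, g' = -0.871 → V/F = 0.304
  V/F = 0.304: g = 0.0054, g' = -0.966 → V/F = 0.309
Converged at V/F = 0.309.
Compositions from xᵢ = zᵢ/(1+V/F(Kᵢ−1)), yᵢ = Kᵢxᵢ:
  1: x = 0.206, y = 0.669
  2: x = 0.586, y = 0.279
  3: x = 0.208, y = 0.052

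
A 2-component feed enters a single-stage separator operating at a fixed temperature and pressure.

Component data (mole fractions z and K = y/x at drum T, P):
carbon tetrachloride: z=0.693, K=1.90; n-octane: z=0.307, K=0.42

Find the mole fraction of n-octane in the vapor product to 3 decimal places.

y_n-octane = 0.255

Binary case is linear: z₁(K₁−1)(1+V/F(K₂−1)) + z₂(K₂−1)(1+V/F(K₁−1)) = 0
⇒ V/F = [z₁(K₁−1)+z₂(K₂−1)] / [−(K₁−1)(K₂−1)] = 0.4456/0.5220 = 0.854
Compositions from xᵢ = zᵢ/(1+V/F(Kᵢ−1)), yᵢ = Kᵢxᵢ:
  carbon tetrachloride: x = 0.392, y = 0.745
  n-octane: x = 0.608, y = 0.255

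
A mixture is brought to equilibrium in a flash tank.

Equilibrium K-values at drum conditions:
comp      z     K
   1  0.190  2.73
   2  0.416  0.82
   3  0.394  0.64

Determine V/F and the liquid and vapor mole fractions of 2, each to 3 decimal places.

Material balance + equilibrium reduce to Σ zᵢ(Kᵢ−1)/(1+V/F(Kᵢ−1)) = 0.
g(0) = ΣzᵢKᵢ − 1 = 0.112 and g(1) = 1 − Σzᵢ/Kᵢ = -0.193, so a root lies in (0, 1).
Iterate (Newton) starting at V/F = 0.69:
  V/F = 0.690: g = -0.1244, g' = -0.226 → V/F = 0.140
  V/F = 0.140: g = 0.0384, g' = -0.439 → V/F = 0.227
  V/F = 0.227: g = 0.0033, g' = -0.368 → V/F = 0.236
  V/F = 0.236: g = 0.0000, g' = -0.362 → V/F = 0.237
Converged at V/F = 0.237.
Compositions from xᵢ = zᵢ/(1+V/F(Kᵢ−1)), yᵢ = Kᵢxᵢ:
  1: x = 0.135, y = 0.368
  2: x = 0.434, y = 0.356
  3: x = 0.431, y = 0.276

V/F = 0.237, x_2 = 0.434, y_2 = 0.356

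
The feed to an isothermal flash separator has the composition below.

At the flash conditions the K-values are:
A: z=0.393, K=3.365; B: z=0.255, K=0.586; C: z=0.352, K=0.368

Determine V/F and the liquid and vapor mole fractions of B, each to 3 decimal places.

Material balance + equilibrium reduce to Σ zᵢ(Kᵢ−1)/(1+V/F(Kᵢ−1)) = 0.
Feasibility: ΣzᵢKᵢ = 1.601, Σzᵢ/Kᵢ = 1.508 — both > 1, two phases present.
Iterate (Newton) starting at V/F = 0.5:
  V/F = 0.500: g = -0.0325, g' = -0.831 → V/F = 0.461
Converged at V/F = 0.461.
Compositions from xᵢ = zᵢ/(1+V/F(Kᵢ−1)), yᵢ = Kᵢxᵢ:
  A: x = 0.188, y = 0.632
  B: x = 0.315, y = 0.185
  C: x = 0.497, y = 0.183

V/F = 0.461, x_B = 0.315, y_B = 0.185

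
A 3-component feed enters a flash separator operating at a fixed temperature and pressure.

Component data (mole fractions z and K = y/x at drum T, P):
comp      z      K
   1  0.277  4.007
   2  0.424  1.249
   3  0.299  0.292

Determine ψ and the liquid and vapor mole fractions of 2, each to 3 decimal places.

Material balance + equilibrium reduce to Σ zᵢ(Kᵢ−1)/(1+ψ(Kᵢ−1)) = 0.
g(0) = ΣzᵢKᵢ − 1 = 0.727 and g(1) = 1 − Σzᵢ/Kᵢ = -0.433, so a root lies in (0, 1).
Newton–Raphson from ψ = 0.54:
  ψ = 0.540: g = 0.0678, g' = -0.777 → ψ = 0.627
  ψ = 0.627: g = -0.0009, g' = -0.805 → ψ = 0.626
Converged at ψ = 0.626.
Compositions from xᵢ = zᵢ/(1+ψ(Kᵢ−1)), yᵢ = Kᵢxᵢ:
  1: x = 0.096, y = 0.385
  2: x = 0.367, y = 0.458
  3: x = 0.537, y = 0.157

ψ = 0.626, x_2 = 0.367, y_2 = 0.458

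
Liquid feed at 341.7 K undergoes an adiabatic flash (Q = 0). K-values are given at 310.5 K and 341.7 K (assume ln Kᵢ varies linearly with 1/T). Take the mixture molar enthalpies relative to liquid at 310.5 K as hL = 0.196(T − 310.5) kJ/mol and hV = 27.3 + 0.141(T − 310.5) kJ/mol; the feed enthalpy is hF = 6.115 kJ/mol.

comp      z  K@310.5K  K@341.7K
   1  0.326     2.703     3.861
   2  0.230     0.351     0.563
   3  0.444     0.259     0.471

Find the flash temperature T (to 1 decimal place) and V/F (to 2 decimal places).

Adiabatic flash: solve Rachford–Rice at each trial T, then check hF = ψ·hV(T) + (1−ψ)·hL(T).
  T = 310.5 K: K = (2.703, 0.351, 0.259), RR gives ψ = 0.064, H_out = 1.735 kJ/mol
  T = 341.7 K: K = (3.861, 0.563, 0.471), RR gives ψ = 0.418, H_out = 16.816 kJ/mol
  T = 326.1 K: K = (3.258, 0.450, 0.354), RR gives ψ = 0.233, H_out = 9.211 kJ/mol
  T = 318.3 K: K = (2.974, 0.398, 0.304), RR gives ψ = 0.150, H_out = 5.548 kJ/mol
  T = 322.2 K: K = (3.115, 0.424, 0.329), RR gives ψ = 0.191, H_out = 7.387 kJ/mol
  T = 320.2 K: K = (3.042, 0.411, 0.316), RR gives ψ = 0.170, H_out = 6.447 kJ/mol
Linear interpolation between T = 318.3 (H_out = 5.548) and T = 320.2 (H_out = 6.447) on hF = 6.115 gives T ≈ 319.5 K, at which ψ = 0.16.

T = 319.5 K, V/F = 0.16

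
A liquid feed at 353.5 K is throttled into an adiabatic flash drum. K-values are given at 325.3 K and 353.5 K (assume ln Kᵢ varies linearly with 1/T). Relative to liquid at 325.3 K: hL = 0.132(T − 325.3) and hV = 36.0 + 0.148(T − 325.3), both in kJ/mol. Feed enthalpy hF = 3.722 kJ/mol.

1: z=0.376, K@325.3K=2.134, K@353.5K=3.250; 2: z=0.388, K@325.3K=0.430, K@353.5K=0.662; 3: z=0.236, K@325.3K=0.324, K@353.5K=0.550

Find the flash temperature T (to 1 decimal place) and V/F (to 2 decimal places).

Adiabatic flash: solve Rachford–Rice at each trial T, then check hF = ψ·hV(T) + (1−ψ)·hL(T).
  T = 325.3 K: K = (2.134, 0.430, 0.324), RR gives ψ = 0.066, H_out = 2.371 kJ/mol
  T = 353.5 K: K = (3.250, 0.662, 0.550), RR gives ψ = 0.704, H_out = 29.373 kJ/mol
  T = 339.4 K: K = (2.657, 0.538, 0.427), RR gives ψ = 0.368, H_out = 15.179 kJ/mol
  T = 332.4 K: K = (2.388, 0.483, 0.373), RR gives ψ = 0.223, H_out = 8.980 kJ/mol
  T = 328.9 K: K = (2.261, 0.456, 0.348), RR gives ψ = 0.148, H_out = 5.805 kJ/mol
  T = 327.1 K: K = (2.197, 0.443, 0.336), RR gives ψ = 0.108, H_out = 4.115 kJ/mol
Linear interpolation between T = 325.3 (H_out = 2.371) and T = 327.1 (H_out = 4.115) on hF = 3.722 gives T ≈ 326.7 K, at which ψ = 0.10.

T = 326.7 K, V/F = 0.10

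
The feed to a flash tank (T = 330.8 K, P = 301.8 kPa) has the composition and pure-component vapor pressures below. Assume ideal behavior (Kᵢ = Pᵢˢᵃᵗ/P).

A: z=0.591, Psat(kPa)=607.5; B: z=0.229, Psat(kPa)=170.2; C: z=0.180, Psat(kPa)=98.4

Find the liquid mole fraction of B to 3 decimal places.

Raoult's law: Kᵢ = Pᵢˢᵃᵗ/P = Pᵢˢᵃᵗ/301.8.
  K_A = 607.5/301.8 = 2.01292, K_B = 170.2/301.8 = 0.56395, K_C = 98.4/301.8 = 0.32604
Newton iteration, β⁰ = 0.3:
  β = 0.300: g = 0.1922, g' = -0.543 → β = 0.654
  β = 0.654: g = 0.0034, g' = -0.566 → β = 0.660
Converged at β = 0.660.
Compositions from xᵢ = zᵢ/(1+β(Kᵢ−1)), yᵢ = Kᵢxᵢ:
  A: x = 0.354, y = 0.713
  B: x = 0.322, y = 0.181
  C: x = 0.324, y = 0.106

x_B = 0.322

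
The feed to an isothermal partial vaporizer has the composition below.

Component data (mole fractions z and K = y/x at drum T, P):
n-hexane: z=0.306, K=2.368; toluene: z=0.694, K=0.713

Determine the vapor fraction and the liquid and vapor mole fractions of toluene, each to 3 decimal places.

Let ψ = V/F and solve Σ zᵢ(Kᵢ−1)/(1+ψ(Kᵢ−1)) = 0.
g(0) = ΣzᵢKᵢ − 1 = 0.219 and g(1) = 1 − Σzᵢ/Kᵢ = -0.103, so a root lies in (0, 1).
Binary case is linear: z₁(K₁−1)(1+ψ(K₂−1)) + z₂(K₂−1)(1+ψ(K₁−1)) = 0
⇒ ψ = [z₁(K₁−1)+z₂(K₂−1)] / [−(K₁−1)(K₂−1)] = 0.2194/0.3926 = 0.559
Compositions from xᵢ = zᵢ/(1+ψ(Kᵢ−1)), yᵢ = Kᵢxᵢ:
  n-hexane: x = 0.173, y = 0.411
  toluene: x = 0.827, y = 0.589

ψ = 0.559, x_toluene = 0.827, y_toluene = 0.589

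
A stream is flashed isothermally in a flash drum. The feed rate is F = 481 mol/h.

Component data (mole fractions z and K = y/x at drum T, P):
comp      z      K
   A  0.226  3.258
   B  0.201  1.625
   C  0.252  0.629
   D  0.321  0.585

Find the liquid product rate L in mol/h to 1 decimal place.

L = 179.9 mol/h

Newton–Raphson from ψ = 0.5:
  ψ = 0.500: g = 0.0525, g' = -0.440 → ψ = 0.619
  ψ = 0.619: g = 0.0026, g' = -0.400 → ψ = 0.626
Converged at ψ = 0.626.
Then V = ψ·F = 0.6260·481 = 301.1 mol/h and L = F − V = 179.9 mol/h.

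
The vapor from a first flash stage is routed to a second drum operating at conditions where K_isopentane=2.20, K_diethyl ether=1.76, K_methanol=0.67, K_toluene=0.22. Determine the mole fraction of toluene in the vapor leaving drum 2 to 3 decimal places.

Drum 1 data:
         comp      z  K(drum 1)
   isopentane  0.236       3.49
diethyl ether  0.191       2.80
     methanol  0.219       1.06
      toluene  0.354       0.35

Drum 1:
Rachford–Rice: g(ψ₁) = Σ zᵢ(Kᵢ−1)/(1+ψ₁(Kᵢ−1)) = 0.
Feasibility: ΣzᵢKᵢ = 1.714, Σzᵢ/Kᵢ = 1.354 — both > 1, two phases present.
Iterate (Newton) starting at ψ₁ = 0.63:
  ψ₁ = 0.630: g = 0.0129, g' = -0.787 → ψ₁ = 0.646
Converged at ψ₁ = 0.646.
Drum-1 compositions:
  isopentane: x = 0.090, y = 0.316
  diethyl ether: x = 0.088, y = 0.247
  methanol: x = 0.211, y = 0.223
  toluene: x = 0.610, y = 0.214
Drum-2 feed = drum-1 vapor: z₂ = (0.3157, 0.2472, 0.2235, 0.2137).
Drum 2:
Let ψ₂ = V/F and solve Σ zᵢ(Kᵢ−1)/(1+ψ₂(Kᵢ−1)) = 0.
g(0) = ΣzᵢKᵢ − 1 = 0.326 and g(1) = 1 − Σzᵢ/Kᵢ = -0.589, so a root lies in (0, 1).
Iterate (Newton) starting at ψ₂ = 0.5:
  ψ₂ = 0.500: g = 0.0114, g' = -0.637 → ψ₂ = 0.518
Converged at ψ₂ = 0.518.
  isopentane: x = 0.195, y = 0.428
  diethyl ether: x = 0.177, y = 0.312
  methanol: x = 0.270, y = 0.181
  toluene: x = 0.358, y = 0.079

y_toluene (drum 2) = 0.079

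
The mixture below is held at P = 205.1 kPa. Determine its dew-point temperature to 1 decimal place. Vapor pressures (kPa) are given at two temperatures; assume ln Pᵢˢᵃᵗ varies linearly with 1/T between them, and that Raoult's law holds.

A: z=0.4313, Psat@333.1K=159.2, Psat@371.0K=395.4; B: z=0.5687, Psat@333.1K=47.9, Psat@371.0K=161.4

Dew-point temperature: Σzᵢ·P/Pᵢˢᵃᵗ(T) = 1. Interpolate ln Pᵢˢᵃᵗ = aᵢ + bᵢ/T.
  T = 333.1 K: ΣzᵢP/Pᵢˢᵃᵗ = 2.9907
  T = 371.0 K: ΣzᵢP/Pᵢˢᵃᵗ = 0.9464
  T = 352.1 K: ΣzᵢP/Pᵢˢᵃᵗ = 1.6255
  T = 361.6 K: ΣzᵢP/Pᵢˢᵃᵗ = 1.2293
  T = 366.3 K: ΣzᵢP/Pᵢˢᵃᵗ = 1.0767
  T = 368.6 K: ΣzᵢP/Pᵢˢᵃᵗ = 1.0104
Interpolating between 368.6 K and 371.0 K gives T ≈ 369.0 K.

T = 369.0 K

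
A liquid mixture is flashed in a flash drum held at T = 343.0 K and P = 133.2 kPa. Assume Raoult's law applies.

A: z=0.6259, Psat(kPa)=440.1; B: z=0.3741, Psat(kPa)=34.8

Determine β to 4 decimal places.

Raoult's law: Kᵢ = Pᵢˢᵃᵗ/P = Pᵢˢᵃᵗ/133.2.
  K_A = 440.1/133.2 = 3.304054, K_B = 34.8/133.2 = 0.261261
Let β = V/F and solve Σ zᵢ(Kᵢ−1)/(1+β(Kᵢ−1)) = 0.
Check two-phase: ΣzᵢKᵢ = 2.1657 > 1 and Σzᵢ/Kᵢ = 1.6213 > 1, so g(0) = 1.1657 > 0 and g(1) = -0.6213 < 0.
Binary case is linear: z₁(K₁−1)(1+β(K₂−1)) + z₂(K₂−1)(1+β(K₁−1)) = 0
⇒ β = [z₁(K₁−1)+z₂(K₂−1)] / [−(K₁−1)(K₂−1)] = 1.16575/1.70209 = 0.6849

β = 0.6849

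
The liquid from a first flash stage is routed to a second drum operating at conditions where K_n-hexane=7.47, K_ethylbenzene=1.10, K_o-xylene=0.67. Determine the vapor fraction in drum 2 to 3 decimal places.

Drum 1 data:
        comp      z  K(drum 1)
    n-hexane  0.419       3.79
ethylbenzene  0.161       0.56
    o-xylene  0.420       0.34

Drum 1:
Let ψ₁ = V/F and solve Σ zᵢ(Kᵢ−1)/(1+ψ₁(Kᵢ−1)) = 0.
g(0) = ΣzᵢKᵢ − 1 = 0.821 and g(1) = 1 − Σzᵢ/Kᵢ = -0.633, so a root lies in (0, 1).
Newton iteration, ψ₁⁰ = 0.64:
  ψ₁ = 0.640: g = -0.1589, g' = -1.029 → ψ₁ = 0.486
  ψ₁ = 0.486: g = -0.0016, g' = -1.035 → ψ₁ = 0.484
Converged at ψ₁ = 0.484.
Drum-1 compositions:
  n-hexane: x = 0.178, y = 0.676
  ethylbenzene: x = 0.205, y = 0.115
  o-xylene: x = 0.617, y = 0.210
Drum-2 feed = drum-1 liquid: z₂ = (0.1783, 0.2046, 0.6172).
Drum 2:
Rachford–Rice: g(ψ₂) = Σ zᵢ(Kᵢ−1)/(1+ψ₂(Kᵢ−1)) = 0.
g(0) = ΣzᵢKᵢ − 1 = 0.970 and g(1) = 1 − Σzᵢ/Kᵢ = -0.131, so a root lies in (0, 1).
Iterate (Newton) starting at ψ₂ = 0.53:
  ψ₂ = 0.530: g = 0.0330, g' = -0.481 → ψ₂ = 0.599
  ψ₂ = 0.599: g = 0.0022, g' = -0.420 → ψ₂ = 0.604
Converged at ψ₂ = 0.604.
  n-hexane: x = 0.036, y = 0.271
  ethylbenzene: x = 0.193, y = 0.212
  o-xylene: x = 0.771, y = 0.516

V/F (drum 2) = 0.604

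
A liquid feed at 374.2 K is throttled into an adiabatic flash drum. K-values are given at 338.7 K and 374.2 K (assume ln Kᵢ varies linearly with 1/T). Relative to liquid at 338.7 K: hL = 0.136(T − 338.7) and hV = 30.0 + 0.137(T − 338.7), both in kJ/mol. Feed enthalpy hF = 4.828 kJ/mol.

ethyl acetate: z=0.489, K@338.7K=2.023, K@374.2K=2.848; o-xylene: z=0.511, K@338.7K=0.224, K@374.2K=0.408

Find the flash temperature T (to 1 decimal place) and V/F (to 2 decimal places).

T = 340.4 K, V/F = 0.15

Adiabatic flash: solve Rachford–Rice at each trial T, then check hF = ψ·hV(T) + (1−ψ)·hL(T).
  T = 338.7 K: K = (2.023, 0.224), RR gives ψ = 0.131, H_out = 3.919 kJ/mol
  T = 374.2 K: K = (2.848, 0.408), RR gives ψ = 0.549, H_out = 21.332 kJ/mol
  T = 356.4 K: K = (2.420, 0.307), RR gives ψ = 0.345, H_out = 12.772 kJ/mol
  T = 347.5 K: K = (2.216, 0.263), RR gives ψ = 0.243, H_out = 8.498 kJ/mol
  T = 343.1 K: K = (2.119, 0.243), RR gives ψ = 0.189, H_out = 6.273 kJ/mol
  T = 340.9 K: K = (2.071, 0.233), RR gives ψ = 0.161, H_out = 5.115 kJ/mol
Linear interpolation between T = 338.7 (H_out = 3.919) and T = 340.9 (H_out = 5.115) on hF = 4.828 gives T ≈ 340.4 K, at which ψ = 0.15.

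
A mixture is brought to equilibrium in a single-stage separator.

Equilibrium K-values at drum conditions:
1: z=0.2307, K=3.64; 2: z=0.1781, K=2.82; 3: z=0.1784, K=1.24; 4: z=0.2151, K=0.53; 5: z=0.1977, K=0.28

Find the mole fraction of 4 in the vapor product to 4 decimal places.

y_4 = 0.1637

Let ψ = V/F and solve Σ zᵢ(Kᵢ−1)/(1+ψ(Kᵢ−1)) = 0.
Check two-phase: ΣzᵢKᵢ = 1.7326 > 1 and Σzᵢ/Kᵢ = 1.3823 > 1, so g(0) = 0.7326 > 0 and g(1) = -0.3823 < 0.
Iterate (Newton) starting at ψ = 0.34:
  ψ = 0.3400: g = 0.25197, g' = -0.9274 → ψ = 0.6117
  ψ = 0.6117: g = 0.02738, g' = -0.7960 → ψ = 0.6461
  ψ = 0.6461: g = -0.00019, g' = -0.8082 → ψ = 0.6458
Converged at ψ = 0.6458.
Compositions from xᵢ = zᵢ/(1+ψ(Kᵢ−1)), yᵢ = Kᵢxᵢ:
  1: x = 0.0853, y = 0.3104
  2: x = 0.0819, y = 0.2309
  3: x = 0.1545, y = 0.1915
  4: x = 0.3089, y = 0.1637
  5: x = 0.3695, y = 0.1035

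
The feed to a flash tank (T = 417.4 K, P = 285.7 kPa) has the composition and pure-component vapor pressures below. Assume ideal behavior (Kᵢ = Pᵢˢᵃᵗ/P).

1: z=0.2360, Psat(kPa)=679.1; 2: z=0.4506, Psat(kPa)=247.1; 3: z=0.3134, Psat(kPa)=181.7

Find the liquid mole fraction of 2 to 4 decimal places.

x_2 = 0.4796

Raoult's law: Kᵢ = Pᵢˢᵃᵗ/P = Pᵢˢᵃᵗ/285.7.
  K_1 = 679.1/285.7 = 2.376969, K_2 = 247.1/285.7 = 0.864893, K_3 = 181.7/285.7 = 0.635982
Let ψ = V/F and solve Σ zᵢ(Kᵢ−1)/(1+ψ(Kᵢ−1)) = 0.
g(0) = ΣzᵢKᵢ − 1 = 0.1500 and g(1) = 1 − Σzᵢ/Kᵢ = -0.1131, so a root lies in (0, 1).
Newton–Raphson from ψ = 0.5:
  ψ = 0.5000: g = -0.01230, g' = -0.2285 → ψ = 0.4462
  ψ = 0.4462: g = 0.00031, g' = -0.2402 → ψ = 0.4474
Converged at ψ = 0.4474.
Compositions from xᵢ = zᵢ/(1+ψ(Kᵢ−1)), yᵢ = Kᵢxᵢ:
  1: x = 0.1460, y = 0.3471
  2: x = 0.4796, y = 0.4148
  3: x = 0.3744, y = 0.2381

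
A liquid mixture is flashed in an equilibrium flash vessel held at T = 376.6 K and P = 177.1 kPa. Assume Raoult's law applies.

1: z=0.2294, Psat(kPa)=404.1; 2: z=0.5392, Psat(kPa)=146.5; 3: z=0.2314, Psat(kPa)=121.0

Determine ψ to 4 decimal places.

ψ = 0.4499

Raoult's law: Kᵢ = Pᵢˢᵃᵗ/P = Pᵢˢᵃᵗ/177.1.
  K_1 = 404.1/177.1 = 2.281762, K_2 = 146.5/177.1 = 0.827216, K_3 = 121.0/177.1 = 0.683230
Rachford–Rice: g(ψ) = Σ zᵢ(Kᵢ−1)/(1+ψ(Kᵢ−1)) = 0.
Feasibility: ΣzᵢKᵢ = 1.1276, Σzᵢ/Kᵢ = 1.0910 — both > 1, two phases present.
Newton–Raphson from ψ = 0.5:
  ψ = 0.5000: g = -0.00988, g' = -0.1920 → ψ = 0.4486
  ψ = 0.4486: g = 0.00026, g' = -0.2024 → ψ = 0.4499
Converged at ψ = 0.4499.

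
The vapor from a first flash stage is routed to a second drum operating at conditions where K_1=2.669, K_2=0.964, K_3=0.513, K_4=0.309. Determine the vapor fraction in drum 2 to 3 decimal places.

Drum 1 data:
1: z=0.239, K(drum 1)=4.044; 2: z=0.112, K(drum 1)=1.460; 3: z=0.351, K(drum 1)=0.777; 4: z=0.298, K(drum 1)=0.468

V/F (drum 2) = 0.371

Drum 1:
Material balance + equilibrium reduce to Σ zᵢ(Kᵢ−1)/(1+ψ₁(Kᵢ−1)) = 0.
Feasibility: ΣzᵢKᵢ = 1.542, Σzᵢ/Kᵢ = 1.224 — both > 1, two phases present.
Iterate (Newton) starting at ψ₁ = 0.34:
  ψ₁ = 0.340: g = 0.1238, g' = -0.699 → ψ₁ = 0.517
  ψ₁ = 0.517: g = 0.0170, g' = -0.532 → ψ₁ = 0.549
  ψ₁ = 0.549: g = 0.0003, g' = -0.516 → ψ₁ = 0.550
Converged at ψ₁ = 0.550.
Drum-1 compositions:
  1: x = 0.089, y = 0.362
  2: x = 0.089, y = 0.131
  3: x = 0.400, y = 0.311
  4: x = 0.421, y = 0.197
Drum-2 feed = drum-1 vapor: z₂ = (0.3615, 0.1305, 0.3108, 0.1971).
Drum 2:
Iterate (Newton) starting at ψ₂ = 0.5:
  ψ₂ = 0.500: g = -0.0840, g' = -0.648 → ψ₂ = 0.370
  ψ₂ = 0.370: g = 0.0005, g' = -0.665 → ψ₂ = 0.371
Converged at ψ₂ = 0.371.
  1: x = 0.223, y = 0.596
  2: x = 0.132, y = 0.128
  3: x = 0.379, y = 0.195
  4: x = 0.265, y = 0.082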